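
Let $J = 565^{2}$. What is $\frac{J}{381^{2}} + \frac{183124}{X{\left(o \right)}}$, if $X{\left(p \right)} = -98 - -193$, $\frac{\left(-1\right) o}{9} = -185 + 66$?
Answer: $\frac{26612789339}{13790295} \approx 1929.8$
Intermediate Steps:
$o = 1071$ ($o = - 9 \left(-185 + 66\right) = \left(-9\right) \left(-119\right) = 1071$)
$X{\left(p \right)} = 95$ ($X{\left(p \right)} = -98 + 193 = 95$)
$J = 319225$
$\frac{J}{381^{2}} + \frac{183124}{X{\left(o \right)}} = \frac{319225}{381^{2}} + \frac{183124}{95} = \frac{319225}{145161} + 183124 \cdot \frac{1}{95} = 319225 \cdot \frac{1}{145161} + \frac{183124}{95} = \frac{319225}{145161} + \frac{183124}{95} = \frac{26612789339}{13790295}$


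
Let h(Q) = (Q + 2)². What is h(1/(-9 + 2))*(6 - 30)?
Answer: -4056/49 ≈ -82.776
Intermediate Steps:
h(Q) = (2 + Q)²
h(1/(-9 + 2))*(6 - 30) = (2 + 1/(-9 + 2))²*(6 - 30) = (2 + 1/(-7))²*(-24) = (2 - ⅐)²*(-24) = (13/7)²*(-24) = (169/49)*(-24) = -4056/49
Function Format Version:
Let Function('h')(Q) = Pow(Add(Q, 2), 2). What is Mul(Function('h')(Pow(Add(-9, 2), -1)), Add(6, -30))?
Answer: Rational(-4056, 49) ≈ -82.776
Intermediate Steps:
Function('h')(Q) = Pow(Add(2, Q), 2)
Mul(Function('h')(Pow(Add(-9, 2), -1)), Add(6, -30)) = Mul(Pow(Add(2, Pow(Add(-9, 2), -1)), 2), Add(6, -30)) = Mul(Pow(Add(2, Pow(-7, -1)), 2), -24) = Mul(Pow(Add(2, Rational(-1, 7)), 2), -24) = Mul(Pow(Rational(13, 7), 2), -24) = Mul(Rational(169, 49), -24) = Rational(-4056, 49)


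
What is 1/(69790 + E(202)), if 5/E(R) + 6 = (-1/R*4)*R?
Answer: 2/139579 ≈ 1.4329e-5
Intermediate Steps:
E(R) = -1/2 (E(R) = 5/(-6 + (-1/R*4)*R) = 5/(-6 + (-4/R)*R) = 5/(-6 - 4) = 5/(-10) = 5*(-1/10) = -1/2)
1/(69790 + E(202)) = 1/(69790 - 1/2) = 1/(139579/2) = 2/139579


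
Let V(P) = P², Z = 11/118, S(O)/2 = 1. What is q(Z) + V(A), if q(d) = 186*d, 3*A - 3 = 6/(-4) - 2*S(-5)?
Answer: 38303/2124 ≈ 18.033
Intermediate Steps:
S(O) = 2 (S(O) = 2*1 = 2)
A = -⅚ (A = 1 + (6/(-4) - 2*2)/3 = 1 + (6*(-¼) - 4)/3 = 1 + (-3/2 - 4)/3 = 1 + (⅓)*(-11/2) = 1 - 11/6 = -⅚ ≈ -0.83333)
Z = 11/118 (Z = 11*(1/118) = 11/118 ≈ 0.093220)
q(Z) + V(A) = 186*(11/118) + (-⅚)² = 1023/59 + 25/36 = 38303/2124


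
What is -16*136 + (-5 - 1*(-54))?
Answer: -2127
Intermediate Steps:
-16*136 + (-5 - 1*(-54)) = -2176 + (-5 + 54) = -2176 + 49 = -2127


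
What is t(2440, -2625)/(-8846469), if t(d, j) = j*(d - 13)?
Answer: 707875/982941 ≈ 0.72016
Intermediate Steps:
t(d, j) = j*(-13 + d)
t(2440, -2625)/(-8846469) = -2625*(-13 + 2440)/(-8846469) = -2625*2427*(-1/8846469) = -6370875*(-1/8846469) = 707875/982941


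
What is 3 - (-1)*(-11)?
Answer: -8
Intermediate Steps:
3 - (-1)*(-11) = 3 - 1*11 = 3 - 11 = -8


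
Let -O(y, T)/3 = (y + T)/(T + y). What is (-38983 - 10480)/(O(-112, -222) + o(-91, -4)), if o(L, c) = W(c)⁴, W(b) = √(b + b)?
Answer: -49463/61 ≈ -810.87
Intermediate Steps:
W(b) = √2*√b (W(b) = √(2*b) = √2*√b)
O(y, T) = -3 (O(y, T) = -3*(y + T)/(T + y) = -3*(T + y)/(T + y) = -3*1 = -3)
o(L, c) = 4*c² (o(L, c) = (√2*√c)⁴ = 4*c²)
(-38983 - 10480)/(O(-112, -222) + o(-91, -4)) = (-38983 - 10480)/(-3 + 4*(-4)²) = -49463/(-3 + 4*16) = -49463/(-3 + 64) = -49463/61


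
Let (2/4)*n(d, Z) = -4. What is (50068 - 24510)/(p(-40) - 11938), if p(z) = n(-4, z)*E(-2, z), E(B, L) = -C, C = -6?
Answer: -983/461 ≈ -2.1323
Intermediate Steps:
n(d, Z) = -8 (n(d, Z) = 2*(-4) = -8)
E(B, L) = 6 (E(B, L) = -1*(-6) = 6)
p(z) = -48 (p(z) = -8*6 = -48)
(50068 - 24510)/(p(-40) - 11938) = (50068 - 24510)/(-48 - 11938) = 25558/(-11986) = 25558*(-1/11986) = -983/461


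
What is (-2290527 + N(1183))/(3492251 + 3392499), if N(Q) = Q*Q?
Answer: -445519/3442375 ≈ -0.12942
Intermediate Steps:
N(Q) = Q²
(-2290527 + N(1183))/(3492251 + 3392499) = (-2290527 + 1183²)/(3492251 + 3392499) = (-2290527 + 1399489)/6884750 = -891038*1/6884750 = -445519/3442375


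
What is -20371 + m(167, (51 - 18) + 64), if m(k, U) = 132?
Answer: -20239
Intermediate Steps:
-20371 + m(167, (51 - 18) + 64) = -20371 + 132 = -20239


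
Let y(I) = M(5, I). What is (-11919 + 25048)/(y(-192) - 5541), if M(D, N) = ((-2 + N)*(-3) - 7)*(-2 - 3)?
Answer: -13129/8416 ≈ -1.5600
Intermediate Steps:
M(D, N) = 5 + 15*N (M(D, N) = ((6 - 3*N) - 7)*(-5) = (-1 - 3*N)*(-5) = 5 + 15*N)
y(I) = 5 + 15*I
(-11919 + 25048)/(y(-192) - 5541) = (-11919 + 25048)/((5 + 15*(-192)) - 5541) = 13129/((5 - 2880) - 5541) = 13129/(-2875 - 5541) = 13129/(-8416) = 13129*(-1/8416) = -13129/8416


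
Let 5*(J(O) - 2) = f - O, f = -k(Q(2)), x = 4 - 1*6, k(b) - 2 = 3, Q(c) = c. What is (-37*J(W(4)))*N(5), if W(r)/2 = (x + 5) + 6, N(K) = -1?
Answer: -481/5 ≈ -96.200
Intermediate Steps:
k(b) = 5 (k(b) = 2 + 3 = 5)
x = -2 (x = 4 - 6 = -2)
W(r) = 18 (W(r) = 2*((-2 + 5) + 6) = 2*(3 + 6) = 2*9 = 18)
f = -5 (f = -1*5 = -5)
J(O) = 1 - O/5 (J(O) = 2 + (-5 - O)/5 = 2 + (-1 - O/5) = 1 - O/5)
(-37*J(W(4)))*N(5) = -37*(1 - ⅕*18)*(-1) = -37*(1 - 18/5)*(-1) = -37*(-13/5)*(-1) = (481/5)*(-1) = -481/5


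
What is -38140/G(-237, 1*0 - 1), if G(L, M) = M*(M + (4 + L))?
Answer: -19070/117 ≈ -162.99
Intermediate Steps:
G(L, M) = M*(4 + L + M)
-38140/G(-237, 1*0 - 1) = -38140*1/((1*0 - 1)*(4 - 237 + (1*0 - 1))) = -38140*1/((0 - 1)*(4 - 237 + (0 - 1))) = -38140*(-1/(4 - 237 - 1)) = -38140/((-1*(-234))) = -38140/234 = -38140*1/234 = -19070/117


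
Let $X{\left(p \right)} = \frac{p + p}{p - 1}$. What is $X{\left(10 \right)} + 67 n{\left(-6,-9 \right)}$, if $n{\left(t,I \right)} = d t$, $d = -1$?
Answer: $\frac{3638}{9} \approx 404.22$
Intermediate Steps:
$n{\left(t,I \right)} = - t$
$X{\left(p \right)} = \frac{2 p}{-1 + p}$
$X{\left(10 \right)} + 67 n{\left(-6,-9 \right)} = 2 \cdot 10 \frac{1}{-1 + 10} + 67 \left(\left(-1\right) \left(-6\right)\right) = 2 \cdot 10 \cdot \frac{1}{9} + 67 \cdot 6 = 2 \cdot 10 \cdot \frac{1}{9} + 402 = \frac{20}{9} + 402 = \frac{3638}{9}$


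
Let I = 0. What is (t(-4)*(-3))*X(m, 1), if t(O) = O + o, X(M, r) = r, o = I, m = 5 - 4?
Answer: 12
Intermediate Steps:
m = 1
o = 0
t(O) = O (t(O) = O + 0 = O)
(t(-4)*(-3))*X(m, 1) = -4*(-3)*1 = 12*1 = 12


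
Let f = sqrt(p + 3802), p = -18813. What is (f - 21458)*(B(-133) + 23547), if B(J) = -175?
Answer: -501516376 + 23372*I*sqrt(15011) ≈ -5.0152e+8 + 2.8635e+6*I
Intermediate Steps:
f = I*sqrt(15011) (f = sqrt(-18813 + 3802) = sqrt(-15011) = I*sqrt(15011) ≈ 122.52*I)
(f - 21458)*(B(-133) + 23547) = (I*sqrt(15011) - 21458)*(-175 + 23547) = (-21458 + I*sqrt(15011))*23372 = -501516376 + 23372*I*sqrt(15011)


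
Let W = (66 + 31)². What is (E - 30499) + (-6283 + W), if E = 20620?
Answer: -6753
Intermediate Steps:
W = 9409 (W = 97² = 9409)
(E - 30499) + (-6283 + W) = (20620 - 30499) + (-6283 + 9409) = -9879 + 3126 = -6753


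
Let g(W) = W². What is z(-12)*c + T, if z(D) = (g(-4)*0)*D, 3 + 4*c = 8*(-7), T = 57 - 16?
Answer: 41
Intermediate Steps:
T = 41
c = -59/4 (c = -¾ + (8*(-7))/4 = -¾ + (¼)*(-56) = -¾ - 14 = -59/4 ≈ -14.750)
z(D) = 0 (z(D) = ((-4)²*0)*D = (16*0)*D = 0*D = 0)
z(-12)*c + T = 0*(-59/4) + 41 = 0 + 41 = 41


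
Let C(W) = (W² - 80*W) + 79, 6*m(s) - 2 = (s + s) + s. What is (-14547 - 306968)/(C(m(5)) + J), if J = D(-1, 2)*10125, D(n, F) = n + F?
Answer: -11574540/359473 ≈ -32.199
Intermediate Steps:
D(n, F) = F + n
m(s) = ⅓ + s/2 (m(s) = ⅓ + ((s + s) + s)/6 = ⅓ + (2*s + s)/6 = ⅓ + (3*s)/6 = ⅓ + s/2)
J = 10125 (J = (2 - 1)*10125 = 1*10125 = 10125)
C(W) = 79 + W² - 80*W
(-14547 - 306968)/(C(m(5)) + J) = (-14547 - 306968)/((79 + (⅓ + (½)*5)² - 80*(⅓ + (½)*5)) + 10125) = -321515/((79 + (⅓ + 5/2)² - 80*(⅓ + 5/2)) + 10125) = -321515/((79 + (17/6)² - 80*17/6) + 10125) = -321515/((79 + 289/36 - 680/3) + 10125) = -321515/(-5027/36 + 10125) = -321515/359473/36 = -321515*36/359473 = -11574540/359473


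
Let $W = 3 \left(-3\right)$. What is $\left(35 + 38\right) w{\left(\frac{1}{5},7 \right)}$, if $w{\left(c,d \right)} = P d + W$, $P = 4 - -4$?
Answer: $3431$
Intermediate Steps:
$P = 8$ ($P = 4 + 4 = 8$)
$W = -9$
$w{\left(c,d \right)} = -9 + 8 d$ ($w{\left(c,d \right)} = 8 d - 9 = -9 + 8 d$)
$\left(35 + 38\right) w{\left(\frac{1}{5},7 \right)} = \left(35 + 38\right) \left(-9 + 8 \cdot 7\right) = 73 \left(-9 + 56\right) = 73 \cdot 47 = 3431$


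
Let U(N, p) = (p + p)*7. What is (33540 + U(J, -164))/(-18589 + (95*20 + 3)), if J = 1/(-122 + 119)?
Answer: -15622/8343 ≈ -1.8725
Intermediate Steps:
J = -⅓ (J = 1/(-3) = -⅓ ≈ -0.33333)
U(N, p) = 14*p (U(N, p) = (2*p)*7 = 14*p)
(33540 + U(J, -164))/(-18589 + (95*20 + 3)) = (33540 + 14*(-164))/(-18589 + (95*20 + 3)) = (33540 - 2296)/(-18589 + (1900 + 3)) = 31244/(-18589 + 1903) = 31244/(-16686) = 31244*(-1/16686) = -15622/8343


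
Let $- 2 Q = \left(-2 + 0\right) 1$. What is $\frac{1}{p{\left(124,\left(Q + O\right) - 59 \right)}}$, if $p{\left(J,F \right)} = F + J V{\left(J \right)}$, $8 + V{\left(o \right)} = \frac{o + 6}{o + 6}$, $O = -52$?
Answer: $- \frac{1}{978} \approx -0.0010225$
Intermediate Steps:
$V{\left(o \right)} = -7$ ($V{\left(o \right)} = -8 + \frac{o + 6}{o + 6} = -8 + \frac{6 + o}{6 + o} = -8 + 1 = -7$)
$Q = 1$ ($Q = - \frac{\left(-2 + 0\right) 1}{2} = - \frac{\left(-2\right) 1}{2} = \left(- \frac{1}{2}\right) \left(-2\right) = 1$)
$p{\left(J,F \right)} = F - 7 J$ ($p{\left(J,F \right)} = F + J \left(-7\right) = F - 7 J$)
$\frac{1}{p{\left(124,\left(Q + O\right) - 59 \right)}} = \frac{1}{\left(\left(1 - 52\right) - 59\right) - 868} = \frac{1}{\left(-51 - 59\right) - 868} = \frac{1}{-110 - 868} = \frac{1}{-978} = - \frac{1}{978}$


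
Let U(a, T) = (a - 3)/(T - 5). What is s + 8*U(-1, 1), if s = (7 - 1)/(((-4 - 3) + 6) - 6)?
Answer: 50/7 ≈ 7.1429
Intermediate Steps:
U(a, T) = (-3 + a)/(-5 + T)
s = -6/7 (s = 6/((-7 + 6) - 6) = 6/(-1 - 6) = 6/(-7) = 6*(-⅐) = -6/7 ≈ -0.85714)
s + 8*U(-1, 1) = -6/7 + 8*((-3 - 1)/(-5 + 1)) = -6/7 + 8*(-4/(-4)) = -6/7 + 8*(-¼*(-4)) = -6/7 + 8*1 = -6/7 + 8 = 50/7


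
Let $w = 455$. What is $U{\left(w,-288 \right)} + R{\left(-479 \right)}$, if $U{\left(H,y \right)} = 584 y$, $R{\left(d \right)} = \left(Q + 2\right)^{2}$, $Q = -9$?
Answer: $-168143$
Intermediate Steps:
$R{\left(d \right)} = 49$ ($R{\left(d \right)} = \left(-9 + 2\right)^{2} = \left(-7\right)^{2} = 49$)
$U{\left(w,-288 \right)} + R{\left(-479 \right)} = 584 \left(-288\right) + 49 = -168192 + 49 = -168143$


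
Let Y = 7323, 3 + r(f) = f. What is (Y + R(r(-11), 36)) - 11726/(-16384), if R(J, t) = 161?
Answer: 61314791/8192 ≈ 7484.7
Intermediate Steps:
r(f) = -3 + f
(Y + R(r(-11), 36)) - 11726/(-16384) = (7323 + 161) - 11726/(-16384) = 7484 - 11726*(-1/16384) = 7484 + 5863/8192 = 61314791/8192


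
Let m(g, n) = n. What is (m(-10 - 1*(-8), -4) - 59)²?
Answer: 3969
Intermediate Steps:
(m(-10 - 1*(-8), -4) - 59)² = (-4 - 59)² = (-63)² = 3969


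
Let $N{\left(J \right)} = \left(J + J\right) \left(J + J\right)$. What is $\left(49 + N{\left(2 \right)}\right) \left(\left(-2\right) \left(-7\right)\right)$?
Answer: $910$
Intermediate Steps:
$N{\left(J \right)} = 4 J^{2}$ ($N{\left(J \right)} = 2 J 2 J = 4 J^{2}$)
$\left(49 + N{\left(2 \right)}\right) \left(\left(-2\right) \left(-7\right)\right) = \left(49 + 4 \cdot 2^{2}\right) \left(\left(-2\right) \left(-7\right)\right) = \left(49 + 4 \cdot 4\right) 14 = \left(49 + 16\right) 14 = 65 \cdot 14 = 910$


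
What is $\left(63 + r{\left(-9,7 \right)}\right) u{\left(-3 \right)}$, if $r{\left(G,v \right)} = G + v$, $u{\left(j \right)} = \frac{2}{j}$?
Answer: $- \frac{122}{3} \approx -40.667$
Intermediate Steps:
$\left(63 + r{\left(-9,7 \right)}\right) u{\left(-3 \right)} = \left(63 + \left(-9 + 7\right)\right) \frac{2}{-3} = \left(63 - 2\right) 2 \left(- \frac{1}{3}\right) = 61 \left(- \frac{2}{3}\right) = - \frac{122}{3}$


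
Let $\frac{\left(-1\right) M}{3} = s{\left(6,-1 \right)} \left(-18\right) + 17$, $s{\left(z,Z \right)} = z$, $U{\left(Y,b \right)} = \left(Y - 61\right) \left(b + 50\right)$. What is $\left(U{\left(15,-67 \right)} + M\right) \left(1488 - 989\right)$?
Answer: $526445$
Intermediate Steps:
$U{\left(Y,b \right)} = \left(-61 + Y\right) \left(50 + b\right)$
$M = 273$ ($M = - 3 \left(6 \left(-18\right) + 17\right) = - 3 \left(-108 + 17\right) = \left(-3\right) \left(-91\right) = 273$)
$\left(U{\left(15,-67 \right)} + M\right) \left(1488 - 989\right) = \left(\left(-3050 - -4087 + 50 \cdot 15 + 15 \left(-67\right)\right) + 273\right) \left(1488 - 989\right) = \left(\left(-3050 + 4087 + 750 - 1005\right) + 273\right) 499 = \left(782 + 273\right) 499 = 1055 \cdot 499 = 526445$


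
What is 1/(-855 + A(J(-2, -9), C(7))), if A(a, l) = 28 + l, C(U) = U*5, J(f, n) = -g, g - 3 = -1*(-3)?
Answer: -1/792 ≈ -0.0012626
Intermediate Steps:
g = 6 (g = 3 - 1*(-3) = 3 + 3 = 6)
J(f, n) = -6 (J(f, n) = -1*6 = -6)
C(U) = 5*U
1/(-855 + A(J(-2, -9), C(7))) = 1/(-855 + (28 + 5*7)) = 1/(-855 + (28 + 35)) = 1/(-855 + 63) = 1/(-792) = -1/792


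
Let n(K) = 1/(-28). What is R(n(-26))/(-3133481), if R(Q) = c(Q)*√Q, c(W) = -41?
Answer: 41*I*√7/43868734 ≈ 2.4727e-6*I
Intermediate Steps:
n(K) = -1/28
R(Q) = -41*√Q
R(n(-26))/(-3133481) = -41*I*√7/14/(-3133481) = -41*I*√7/14*(-1/3133481) = 41*I*√7/43868734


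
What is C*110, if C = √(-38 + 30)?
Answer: 220*I*√2 ≈ 311.13*I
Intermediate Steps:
C = 2*I*√2 (C = √(-8) = 2*I*√2 ≈ 2.8284*I)
C*110 = (2*I*√2)*110 = 220*I*√2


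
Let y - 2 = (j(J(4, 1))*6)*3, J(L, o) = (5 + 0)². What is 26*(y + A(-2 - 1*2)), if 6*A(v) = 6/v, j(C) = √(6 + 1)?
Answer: 91/2 + 468*√7 ≈ 1283.7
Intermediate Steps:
J(L, o) = 25 (J(L, o) = 5² = 25)
j(C) = √7
A(v) = 1/v (A(v) = (6/v)/6 = 1/v)
y = 2 + 18*√7 (y = 2 + (√7*6)*3 = 2 + (6*√7)*3 = 2 + 18*√7 ≈ 49.624)
26*(y + A(-2 - 1*2)) = 26*((2 + 18*√7) + 1/(-2 - 1*2)) = 26*((2 + 18*√7) + 1/(-2 - 2)) = 26*((2 + 18*√7) + 1/(-4)) = 26*((2 + 18*√7) - ¼) = 26*(7/4 + 18*√7) = 91/2 + 468*√7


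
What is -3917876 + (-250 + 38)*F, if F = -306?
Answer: -3853004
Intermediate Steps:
-3917876 + (-250 + 38)*F = -3917876 + (-250 + 38)*(-306) = -3917876 - 212*(-306) = -3917876 + 64872 = -3853004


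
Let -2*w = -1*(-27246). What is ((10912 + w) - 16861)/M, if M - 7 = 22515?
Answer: -9786/11261 ≈ -0.86902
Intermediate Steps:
M = 22522 (M = 7 + 22515 = 22522)
w = -13623 (w = -(-1)*(-27246)/2 = -1/2*27246 = -13623)
((10912 + w) - 16861)/M = ((10912 - 13623) - 16861)/22522 = (-2711 - 16861)*(1/22522) = -19572*1/22522 = -9786/11261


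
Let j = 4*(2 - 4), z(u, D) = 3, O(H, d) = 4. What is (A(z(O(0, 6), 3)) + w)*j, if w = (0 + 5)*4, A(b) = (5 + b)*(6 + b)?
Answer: -736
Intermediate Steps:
j = -8 (j = 4*(-2) = -8)
w = 20 (w = 5*4 = 20)
(A(z(O(0, 6), 3)) + w)*j = ((30 + 3² + 11*3) + 20)*(-8) = ((30 + 9 + 33) + 20)*(-8) = (72 + 20)*(-8) = 92*(-8) = -736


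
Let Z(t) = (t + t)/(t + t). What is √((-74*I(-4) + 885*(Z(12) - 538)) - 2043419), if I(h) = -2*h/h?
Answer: 2*I*√629629 ≈ 1587.0*I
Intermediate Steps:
I(h) = -2 (I(h) = -2*1 = -2)
Z(t) = 1 (Z(t) = (2*t)/((2*t)) = (2*t)*(1/(2*t)) = 1)
√((-74*I(-4) + 885*(Z(12) - 538)) - 2043419) = √((-74*(-2) + 885*(1 - 538)) - 2043419) = √((148 + 885*(-537)) - 2043419) = √((148 - 475245) - 2043419) = √(-475097 - 2043419) = √(-2518516) = 2*I*√629629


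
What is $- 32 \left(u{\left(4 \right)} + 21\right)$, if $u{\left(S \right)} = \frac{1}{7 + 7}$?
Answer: $- \frac{4720}{7} \approx -674.29$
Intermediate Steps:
$u{\left(S \right)} = \frac{1}{14}$
$- 32 \left(u{\left(4 \right)} + 21\right) = - 32 \left(\frac{1}{14} + 21\right) = \left(-32\right) \frac{295}{14} = - \frac{4720}{7}$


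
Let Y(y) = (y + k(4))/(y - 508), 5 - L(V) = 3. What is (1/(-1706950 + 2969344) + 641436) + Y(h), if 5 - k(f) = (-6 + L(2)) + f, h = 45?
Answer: 374911852334755/584488422 ≈ 6.4144e+5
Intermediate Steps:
L(V) = 2 (L(V) = 5 - 1*3 = 5 - 3 = 2)
k(f) = 9 - f (k(f) = 5 - ((-6 + 2) + f) = 5 - (-4 + f) = 5 + (4 - f) = 9 - f)
Y(y) = (5 + y)/(-508 + y) (Y(y) = (y + (9 - 1*4))/(y - 508) = (y + (9 - 4))/(-508 + y) = (y + 5)/(-508 + y) = (5 + y)/(-508 + y))
(1/(-1706950 + 2969344) + 641436) + Y(h) = (1/(-1706950 + 2969344) + 641436) + (5 + 45)/(-508 + 45) = (1/1262394 + 641436) + 50/(-463) = (1/1262394 + 641436) - 1/463*50 = 809744957785/1262394 - 50/463 = 374911852334755/584488422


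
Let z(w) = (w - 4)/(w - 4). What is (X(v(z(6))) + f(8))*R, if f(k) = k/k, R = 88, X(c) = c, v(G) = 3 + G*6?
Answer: 880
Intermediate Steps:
z(w) = 1 (z(w) = (-4 + w)/(-4 + w) = 1)
v(G) = 3 + 6*G
f(k) = 1
(X(v(z(6))) + f(8))*R = ((3 + 6*1) + 1)*88 = ((3 + 6) + 1)*88 = (9 + 1)*88 = 10*88 = 880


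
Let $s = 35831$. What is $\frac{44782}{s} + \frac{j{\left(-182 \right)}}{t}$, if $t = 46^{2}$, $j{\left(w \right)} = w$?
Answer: $\frac{44118735}{37909198} \approx 1.1638$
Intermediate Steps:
$t = 2116$
$\frac{44782}{s} + \frac{j{\left(-182 \right)}}{t} = \frac{44782}{35831} - \frac{182}{2116} = 44782 \cdot \frac{1}{35831} - \frac{91}{1058} = \frac{44782}{35831} - \frac{91}{1058} = \frac{44118735}{37909198}$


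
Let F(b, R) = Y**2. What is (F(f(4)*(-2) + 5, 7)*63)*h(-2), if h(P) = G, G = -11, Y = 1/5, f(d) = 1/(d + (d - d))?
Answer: -693/25 ≈ -27.720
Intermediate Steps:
f(d) = 1/d (f(d) = 1/(d + 0) = 1/d)
Y = 1/5 ≈ 0.20000
F(b, R) = 1/25 (F(b, R) = (1/5)**2 = 1/25)
h(P) = -11
(F(f(4)*(-2) + 5, 7)*63)*h(-2) = ((1/25)*63)*(-11) = (63/25)*(-11) = -693/25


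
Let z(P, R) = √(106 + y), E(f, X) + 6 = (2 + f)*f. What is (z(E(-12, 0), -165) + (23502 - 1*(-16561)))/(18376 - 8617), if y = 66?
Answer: 40063/9759 + 2*√43/9759 ≈ 4.1066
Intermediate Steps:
E(f, X) = -6 + f*(2 + f) (E(f, X) = -6 + (2 + f)*f = -6 + f*(2 + f))
z(P, R) = 2*√43 (z(P, R) = √(106 + 66) = √172 = 2*√43)
(z(E(-12, 0), -165) + (23502 - 1*(-16561)))/(18376 - 8617) = (2*√43 + (23502 - 1*(-16561)))/(18376 - 8617) = (2*√43 + (23502 + 16561))/9759 = (2*√43 + 40063)*(1/9759) = (40063 + 2*√43)*(1/9759) = 40063/9759 + 2*√43/9759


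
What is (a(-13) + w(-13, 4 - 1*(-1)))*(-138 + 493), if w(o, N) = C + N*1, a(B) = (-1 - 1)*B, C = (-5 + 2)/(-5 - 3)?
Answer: 89105/8 ≈ 11138.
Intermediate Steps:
C = 3/8 (C = -3/(-8) = -3*(-⅛) = 3/8 ≈ 0.37500)
a(B) = -2*B
w(o, N) = 3/8 + N (w(o, N) = 3/8 + N*1 = 3/8 + N)
(a(-13) + w(-13, 4 - 1*(-1)))*(-138 + 493) = (-2*(-13) + (3/8 + (4 - 1*(-1))))*(-138 + 493) = (26 + (3/8 + (4 + 1)))*355 = (26 + (3/8 + 5))*355 = (26 + 43/8)*355 = (251/8)*355 = 89105/8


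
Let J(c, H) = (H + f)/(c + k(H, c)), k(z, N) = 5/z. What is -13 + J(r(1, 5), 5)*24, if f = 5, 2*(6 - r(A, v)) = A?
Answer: 311/13 ≈ 23.923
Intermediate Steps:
r(A, v) = 6 - A/2
J(c, H) = (5 + H)/(c + 5/H) (J(c, H) = (H + 5)/(c + 5/H) = (5 + H)/(c + 5/H))
-13 + J(r(1, 5), 5)*24 = -13 + (5*(5 + 5)/(5 + 5*(6 - ½*1)))*24 = -13 + (5*10/(5 + 5*(6 - ½)))*24 = -13 + (5*10/(5 + 5*(11/2)))*24 = -13 + (5*10/(5 + 55/2))*24 = -13 + (5*10/(65/2))*24 = -13 + (5*(2/65)*10)*24 = -13 + (20/13)*24 = -13 + 480/13 = 311/13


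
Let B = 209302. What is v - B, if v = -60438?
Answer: -269740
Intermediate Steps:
v - B = -60438 - 1*209302 = -60438 - 209302 = -269740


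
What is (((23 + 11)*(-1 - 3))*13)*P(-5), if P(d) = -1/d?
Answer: -1768/5 ≈ -353.60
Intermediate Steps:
(((23 + 11)*(-1 - 3))*13)*P(-5) = (((23 + 11)*(-1 - 3))*13)*(-1/(-5)) = ((34*(-4))*13)*(-1*(-1/5)) = -136*13*(1/5) = -1768*1/5 = -1768/5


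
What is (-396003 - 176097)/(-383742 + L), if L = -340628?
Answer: 57210/72437 ≈ 0.78979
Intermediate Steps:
(-396003 - 176097)/(-383742 + L) = (-396003 - 176097)/(-383742 - 340628) = -572100/(-724370) = -572100*(-1/724370) = 57210/72437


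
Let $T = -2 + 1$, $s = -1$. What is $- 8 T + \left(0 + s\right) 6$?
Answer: $2$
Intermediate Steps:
$T = -1$
$- 8 T + \left(0 + s\right) 6 = \left(-8\right) \left(-1\right) + \left(0 - 1\right) 6 = 8 - 6 = 2$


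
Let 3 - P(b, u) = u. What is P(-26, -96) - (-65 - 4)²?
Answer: -4662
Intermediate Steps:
P(b, u) = 3 - u
P(-26, -96) - (-65 - 4)² = (3 - 1*(-96)) - (-65 - 4)² = (3 + 96) - 1*(-69)² = 99 - 1*4761 = 99 - 4761 = -4662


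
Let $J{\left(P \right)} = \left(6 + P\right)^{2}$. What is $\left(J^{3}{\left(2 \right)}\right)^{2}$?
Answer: $68719476736$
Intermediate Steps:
$\left(J^{3}{\left(2 \right)}\right)^{2} = \left(\left(\left(6 + 2\right)^{2}\right)^{3}\right)^{2} = \left(\left(8^{2}\right)^{3}\right)^{2} = \left(64^{3}\right)^{2} = 262144^{2} = 68719476736$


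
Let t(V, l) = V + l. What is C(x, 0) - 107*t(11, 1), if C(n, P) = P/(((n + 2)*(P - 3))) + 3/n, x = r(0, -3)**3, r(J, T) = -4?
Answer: -82179/64 ≈ -1284.0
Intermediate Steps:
x = -64 (x = (-4)**3 = -64)
C(n, P) = 3/n + P/((-3 + P)*(2 + n)) (C(n, P) = P/(((2 + n)*(-3 + P))) + 3/n = P/(((-3 + P)*(2 + n))) + 3/n = P*(1/((-3 + P)*(2 + n))) + 3/n = P/((-3 + P)*(2 + n)) + 3/n = 3/n + P/((-3 + P)*(2 + n)))
C(x, 0) - 107*t(11, 1) = (-18 - 9*(-64) + 6*0 + 4*0*(-64))/((-64)*(-6 - 3*(-64) + 2*0 + 0*(-64))) - 107*(11 + 1) = -(-18 + 576 + 0 + 0)/(64*(-6 + 192 + 0 + 0)) - 107*12 = -1/64*558/186 - 1284 = -1/64*1/186*558 - 1284 = -3/64 - 1284 = -82179/64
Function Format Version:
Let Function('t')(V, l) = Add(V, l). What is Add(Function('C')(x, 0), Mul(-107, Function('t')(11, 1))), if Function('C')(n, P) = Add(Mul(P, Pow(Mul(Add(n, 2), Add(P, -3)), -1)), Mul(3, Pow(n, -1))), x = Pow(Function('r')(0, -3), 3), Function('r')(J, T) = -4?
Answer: Rational(-82179, 64) ≈ -1284.0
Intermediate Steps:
x = -64 (x = Pow(-4, 3) = -64)
Function('C')(n, P) = Add(Mul(3, Pow(n, -1)), Mul(P, Pow(Add(-3, P), -1), Pow(Add(2, n), -1))) (Function('C')(n, P) = Add(Mul(P, Pow(Mul(Add(2, n), Add(-3, P)), -1)), Mul(3, Pow(n, -1))) = Add(Mul(P, Pow(Mul(Add(-3, P), Add(2, n)), -1)), Mul(3, Pow(n, -1))) = Add(Mul(P, Mul(Pow(Add(-3, P), -1), Pow(Add(2, n), -1))), Mul(3, Pow(n, -1))) = Add(Mul(P, Pow(Add(-3, P), -1), Pow(Add(2, n), -1)), Mul(3, Pow(n, -1))) = Add(Mul(3, Pow(n, -1)), Mul(P, Pow(Add(-3, P), -1), Pow(Add(2, n), -1))))
Add(Function('C')(x, 0), Mul(-107, Function('t')(11, 1))) = Add(Mul(Pow(-64, -1), Pow(Add(-6, Mul(-3, -64), Mul(2, 0), Mul(0, -64)), -1), Add(-18, Mul(-9, -64), Mul(6, 0), Mul(4, 0, -64))), Mul(-107, Add(11, 1))) = Add(Mul(Rational(-1, 64), Pow(Add(-6, 192, 0, 0), -1), Add(-18, 576, 0, 0)), Mul(-107, 12)) = Add(Mul(Rational(-1, 64), Pow(186, -1), 558), -1284) = Add(Mul(Rational(-1, 64), Rational(1, 186), 558), -1284) = Add(Rational(-3, 64), -1284) = Rational(-82179, 64)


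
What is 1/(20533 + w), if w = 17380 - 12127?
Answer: 1/25786 ≈ 3.8781e-5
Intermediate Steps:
w = 5253
1/(20533 + w) = 1/(20533 + 5253) = 1/25786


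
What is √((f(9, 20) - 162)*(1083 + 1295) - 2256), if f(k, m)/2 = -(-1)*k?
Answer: 4*I*√21543 ≈ 587.1*I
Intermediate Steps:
f(k, m) = 2*k (f(k, m) = 2*(-(-1)*k) = 2*k)
√((f(9, 20) - 162)*(1083 + 1295) - 2256) = √((2*9 - 162)*(1083 + 1295) - 2256) = √((18 - 162)*2378 - 2256) = √(-144*2378 - 2256) = √(-342432 - 2256) = √(-344688) = 4*I*√21543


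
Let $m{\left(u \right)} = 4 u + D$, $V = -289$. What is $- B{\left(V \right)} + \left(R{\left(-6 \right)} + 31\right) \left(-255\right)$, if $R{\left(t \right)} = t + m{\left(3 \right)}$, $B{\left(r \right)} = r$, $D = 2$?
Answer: $-9656$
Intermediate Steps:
$m{\left(u \right)} = 2 + 4 u$ ($m{\left(u \right)} = 4 u + 2 = 2 + 4 u$)
$R{\left(t \right)} = 14 + t$ ($R{\left(t \right)} = t + \left(2 + 4 \cdot 3\right) = t + \left(2 + 12\right) = t + 14 = 14 + t$)
$- B{\left(V \right)} + \left(R{\left(-6 \right)} + 31\right) \left(-255\right) = \left(-1\right) \left(-289\right) + \left(\left(14 - 6\right) + 31\right) \left(-255\right) = 289 + \left(8 + 31\right) \left(-255\right) = 289 + 39 \left(-255\right) = 289 - 9945 = -9656$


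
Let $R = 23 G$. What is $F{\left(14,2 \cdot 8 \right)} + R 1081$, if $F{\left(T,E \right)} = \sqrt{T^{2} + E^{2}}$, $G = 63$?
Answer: $1566369 + 2 \sqrt{113} \approx 1.5664 \cdot 10^{6}$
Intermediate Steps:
$R = 1449$ ($R = 23 \cdot 63 = 1449$)
$F{\left(T,E \right)} = \sqrt{E^{2} + T^{2}}$
$F{\left(14,2 \cdot 8 \right)} + R 1081 = \sqrt{\left(2 \cdot 8\right)^{2} + 14^{2}} + 1449 \cdot 1081 = \sqrt{16^{2} + 196} + 1566369 = \sqrt{256 + 196} + 1566369 = \sqrt{452} + 1566369 = 2 \sqrt{113} + 1566369 = 1566369 + 2 \sqrt{113}$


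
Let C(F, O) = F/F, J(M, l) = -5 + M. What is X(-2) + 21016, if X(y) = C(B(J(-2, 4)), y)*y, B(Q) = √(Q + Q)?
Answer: 21014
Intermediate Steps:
B(Q) = √2*√Q (B(Q) = √(2*Q) = √2*√Q)
C(F, O) = 1
X(y) = y (X(y) = 1*y = y)
X(-2) + 21016 = -2 + 21016 = 21014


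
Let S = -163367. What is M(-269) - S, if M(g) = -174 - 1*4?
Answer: 163189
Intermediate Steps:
M(g) = -178 (M(g) = -174 - 4 = -178)
M(-269) - S = -178 - 1*(-163367) = -178 + 163367 = 163189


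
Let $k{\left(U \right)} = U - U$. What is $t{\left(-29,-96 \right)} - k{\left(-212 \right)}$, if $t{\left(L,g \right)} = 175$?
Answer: $175$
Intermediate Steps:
$k{\left(U \right)} = 0$
$t{\left(-29,-96 \right)} - k{\left(-212 \right)} = 175 - 0 = 175 + 0 = 175$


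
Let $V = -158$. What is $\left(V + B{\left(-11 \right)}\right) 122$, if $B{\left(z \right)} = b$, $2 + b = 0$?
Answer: $-19520$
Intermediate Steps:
$b = -2$ ($b = -2 + 0 = -2$)
$B{\left(z \right)} = -2$
$\left(V + B{\left(-11 \right)}\right) 122 = \left(-158 - 2\right) 122 = \left(-160\right) 122 = -19520$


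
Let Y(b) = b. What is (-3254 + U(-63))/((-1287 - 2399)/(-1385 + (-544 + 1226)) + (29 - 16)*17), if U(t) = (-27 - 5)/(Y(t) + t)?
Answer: -7584482/527373 ≈ -14.382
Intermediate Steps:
U(t) = -16/t (U(t) = (-27 - 5)/(t + t) = -32*1/(2*t) = -16/t)
(-3254 + U(-63))/((-1287 - 2399)/(-1385 + (-544 + 1226)) + (29 - 16)*17) = (-3254 - 16/(-63))/((-1287 - 2399)/(-1385 + (-544 + 1226)) + (29 - 16)*17) = (-3254 - 16*(-1/63))/(-3686/(-1385 + 682) + 13*17) = (-3254 + 16/63)/(-3686/(-703) + 221) = -204986/(63*(-3686*(-1/703) + 221)) = -204986/(63*(194/37 + 221)) = -204986/(63*8371/37) = -204986/63*37/8371 = -7584482/527373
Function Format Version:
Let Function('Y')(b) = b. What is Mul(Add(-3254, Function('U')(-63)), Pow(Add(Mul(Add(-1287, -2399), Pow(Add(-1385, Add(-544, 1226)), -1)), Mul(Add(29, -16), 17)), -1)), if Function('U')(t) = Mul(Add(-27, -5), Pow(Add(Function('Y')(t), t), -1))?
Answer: Rational(-7584482, 527373) ≈ -14.382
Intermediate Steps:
Function('U')(t) = Mul(-16, Pow(t, -1)) (Function('U')(t) = Mul(Add(-27, -5), Pow(Add(t, t), -1)) = Mul(-32, Pow(Mul(2, t), -1)) = Mul(-32, Mul(Rational(1, 2), Pow(t, -1))) = Mul(-16, Pow(t, -1)))
Mul(Add(-3254, Function('U')(-63)), Pow(Add(Mul(Add(-1287, -2399), Pow(Add(-1385, Add(-544, 1226)), -1)), Mul(Add(29, -16), 17)), -1)) = Mul(Add(-3254, Mul(-16, Pow(-63, -1))), Pow(Add(Mul(Add(-1287, -2399), Pow(Add(-1385, Add(-544, 1226)), -1)), Mul(Add(29, -16), 17)), -1)) = Mul(Add(-3254, Mul(-16, Rational(-1, 63))), Pow(Add(Mul(-3686, Pow(Add(-1385, 682), -1)), Mul(13, 17)), -1)) = Mul(Add(-3254, Rational(16, 63)), Pow(Add(Mul(-3686, Pow(-703, -1)), 221), -1)) = Mul(Rational(-204986, 63), Pow(Add(Mul(-3686, Rational(-1, 703)), 221), -1)) = Mul(Rational(-204986, 63), Pow(Add(Rational(194, 37), 221), -1)) = Mul(Rational(-204986, 63), Pow(Rational(8371, 37), -1)) = Mul(Rational(-204986, 63), Rational(37, 8371)) = Rational(-7584482, 527373)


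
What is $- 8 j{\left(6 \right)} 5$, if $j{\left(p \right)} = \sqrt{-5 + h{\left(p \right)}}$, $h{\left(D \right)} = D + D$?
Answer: $- 40 \sqrt{7} \approx -105.83$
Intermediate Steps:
$h{\left(D \right)} = 2 D$
$j{\left(p \right)} = \sqrt{-5 + 2 p}$
$- 8 j{\left(6 \right)} 5 = - 8 \sqrt{-5 + 2 \cdot 6} \cdot 5 = - 8 \sqrt{-5 + 12} \cdot 5 = - 8 \sqrt{7} \cdot 5 = - 40 \sqrt{7}$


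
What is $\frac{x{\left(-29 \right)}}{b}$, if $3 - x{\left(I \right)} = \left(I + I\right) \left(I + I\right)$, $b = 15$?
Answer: $- \frac{3361}{15} \approx -224.07$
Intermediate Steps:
$x{\left(I \right)} = 3 - 4 I^{2}$ ($x{\left(I \right)} = 3 - \left(I + I\right) \left(I + I\right) = 3 - 2 I 2 I = 3 - 4 I^{2}$)
$\frac{x{\left(-29 \right)}}{b} = \frac{3 - 4 \left(-29\right)^{2}}{15} = \left(3 - 3364\right) \frac{1}{15} = \left(-3361\right) \frac{1}{15} = - \frac{3361}{15}$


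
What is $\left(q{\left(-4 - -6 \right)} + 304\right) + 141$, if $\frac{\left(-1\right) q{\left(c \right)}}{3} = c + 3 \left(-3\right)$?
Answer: $466$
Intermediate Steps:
$q{\left(c \right)} = 27 - 3 c$ ($q{\left(c \right)} = - 3 \left(c + 3 \left(-3\right)\right) = - 3 \left(c - 9\right) = - 3 \left(-9 + c\right) = 27 - 3 c$)
$\left(q{\left(-4 - -6 \right)} + 304\right) + 141 = \left(\left(27 - 3 \left(-4 - -6\right)\right) + 304\right) + 141 = \left(\left(27 - 3 \left(-4 + 6\right)\right) + 304\right) + 141 = \left(\left(27 - 6\right) + 304\right) + 141 = \left(21 + 304\right) + 141 = 325 + 141 = 466$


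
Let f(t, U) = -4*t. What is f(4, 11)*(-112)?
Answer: 1792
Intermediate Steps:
f(4, 11)*(-112) = -4*4*(-112) = -16*(-112) = 1792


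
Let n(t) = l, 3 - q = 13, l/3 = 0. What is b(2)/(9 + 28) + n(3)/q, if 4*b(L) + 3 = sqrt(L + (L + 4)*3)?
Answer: -3/148 + sqrt(5)/74 ≈ 0.0099469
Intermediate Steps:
l = 0 (l = 3*0 = 0)
q = -10 (q = 3 - 1*13 = 3 - 13 = -10)
n(t) = 0
b(L) = -3/4 + sqrt(12 + 4*L)/4 (b(L) = -3/4 + sqrt(L + (L + 4)*3)/4 = -3/4 + sqrt(L + (4 + L)*3)/4 = -3/4 + sqrt(L + (12 + 3*L))/4 = -3/4 + sqrt(12 + 4*L)/4)
b(2)/(9 + 28) + n(3)/q = (-3/4 + sqrt(3 + 2)/2)/(9 + 28) + 0/(-10) = (-3/4 + sqrt(5)/2)/37 + 0*(-1/10) = (-3/4 + sqrt(5)/2)*(1/37) + 0 = (-3/148 + sqrt(5)/74) + 0 = -3/148 + sqrt(5)/74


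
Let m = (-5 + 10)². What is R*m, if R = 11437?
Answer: 285925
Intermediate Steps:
m = 25 (m = 5² = 25)
R*m = 11437*25 = 285925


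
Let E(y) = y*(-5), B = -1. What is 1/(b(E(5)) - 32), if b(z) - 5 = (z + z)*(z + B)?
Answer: 1/1273 ≈ 0.00078555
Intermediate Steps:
E(y) = -5*y
b(z) = 5 + 2*z*(-1 + z) (b(z) = 5 + (z + z)*(z - 1) = 5 + (2*z)*(-1 + z) = 5 + 2*z*(-1 + z))
1/(b(E(5)) - 32) = 1/((5 - (-10)*5 + 2*(-5*5)²) - 32) = 1/((5 - 2*(-25) + 2*(-25)²) - 32) = 1/((5 + 50 + 2*625) - 32) = 1/((5 + 50 + 1250) - 32) = 1/(1305 - 32) = 1/1273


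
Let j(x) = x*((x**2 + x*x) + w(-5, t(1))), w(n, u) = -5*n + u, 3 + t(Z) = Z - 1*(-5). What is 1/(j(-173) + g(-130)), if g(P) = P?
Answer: -1/10360408 ≈ -9.6521e-8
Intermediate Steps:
t(Z) = 2 + Z (t(Z) = -3 + (Z - 1*(-5)) = -3 + (Z + 5) = -3 + (5 + Z) = 2 + Z)
w(n, u) = u - 5*n
j(x) = x*(28 + 2*x**2) (j(x) = x*((x**2 + x*x) + ((2 + 1) - 5*(-5))) = x*((x**2 + x**2) + (3 + 25)) = x*(2*x**2 + 28) = x*(28 + 2*x**2))
1/(j(-173) + g(-130)) = 1/(2*(-173)*(14 + (-173)**2) - 130) = 1/(2*(-173)*(14 + 29929) - 130) = 1/(2*(-173)*29943 - 130) = 1/(-10360278 - 130) = 1/(-10360408) = -1/10360408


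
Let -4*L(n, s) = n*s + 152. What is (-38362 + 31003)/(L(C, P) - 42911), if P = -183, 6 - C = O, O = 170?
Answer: 7359/50452 ≈ 0.14586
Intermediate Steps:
C = -164 (C = 6 - 1*170 = 6 - 170 = -164)
L(n, s) = -38 - n*s/4 (L(n, s) = -(n*s + 152)/4 = -(152 + n*s)/4 = -38 - n*s/4)
(-38362 + 31003)/(L(C, P) - 42911) = (-38362 + 31003)/((-38 - ¼*(-164)*(-183)) - 42911) = -7359/((-38 - 7503) - 42911) = -7359/(-7541 - 42911) = -7359/(-50452) = -7359*(-1/50452) = 7359/50452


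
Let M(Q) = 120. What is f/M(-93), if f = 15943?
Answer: 15943/120 ≈ 132.86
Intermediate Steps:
f/M(-93) = 15943/120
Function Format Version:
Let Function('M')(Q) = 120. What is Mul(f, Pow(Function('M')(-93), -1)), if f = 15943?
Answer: Rational(15943, 120) ≈ 132.86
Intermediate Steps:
Mul(f, Pow(Function('M')(-93), -1)) = Mul(15943, Pow(120, -1)) = Mul(15943, Rational(1, 120)) = Rational(15943, 120)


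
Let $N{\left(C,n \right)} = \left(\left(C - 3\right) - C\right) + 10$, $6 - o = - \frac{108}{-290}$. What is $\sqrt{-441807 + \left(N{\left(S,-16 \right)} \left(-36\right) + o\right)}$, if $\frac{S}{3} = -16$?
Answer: $\frac{93 i \sqrt{1074595}}{145} \approx 664.87 i$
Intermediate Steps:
$S = -48$ ($S = 3 \left(-16\right) = -48$)
$o = \frac{816}{145}$ ($o = 6 - - \frac{108}{-290} = 6 - \left(-108\right) \left(- \frac{1}{290}\right) = 6 - \frac{54}{145} = \frac{816}{145} \approx 5.6276$)
$N{\left(C,n \right)} = 7$ ($N{\left(C,n \right)} = \left(\left(-3 + C\right) - C\right) + 10 = -3 + 10 = 7$)
$\sqrt{-441807 + \left(N{\left(S,-16 \right)} \left(-36\right) + o\right)} = \sqrt{-441807 + \left(7 \left(-36\right) + \frac{816}{145}\right)} = \sqrt{-441807 + \left(-252 + \frac{816}{145}\right)} = \sqrt{-441807 - \frac{35724}{145}} = \sqrt{- \frac{64097739}{145}} = \frac{93 i \sqrt{1074595}}{145}$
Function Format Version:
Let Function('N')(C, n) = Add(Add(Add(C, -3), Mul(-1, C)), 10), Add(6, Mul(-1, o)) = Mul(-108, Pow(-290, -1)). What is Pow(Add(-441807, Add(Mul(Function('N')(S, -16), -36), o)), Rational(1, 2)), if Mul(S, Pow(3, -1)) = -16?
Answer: Mul(Rational(93, 145), I, Pow(1074595, Rational(1, 2))) ≈ Mul(664.87, I)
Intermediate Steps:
S = -48 (S = Mul(3, -16) = -48)
o = Rational(816, 145) (o = Add(6, Mul(-1, Mul(-108, Pow(-290, -1)))) = Add(6, Mul(-1, Mul(-108, Rational(-1, 290)))) = Add(6, Mul(-1, Rational(54, 145))) = Add(6, Rational(-54, 145)) = Rational(816, 145) ≈ 5.6276)
Function('N')(C, n) = 7 (Function('N')(C, n) = Add(Add(Add(-3, C), Mul(-1, C)), 10) = Add(-3, 10) = 7)
Pow(Add(-441807, Add(Mul(Function('N')(S, -16), -36), o)), Rational(1, 2)) = Pow(Add(-441807, Add(Mul(7, -36), Rational(816, 145))), Rational(1, 2)) = Pow(Add(-441807, Add(-252, Rational(816, 145))), Rational(1, 2)) = Pow(Add(-441807, Rational(-35724, 145)), Rational(1, 2)) = Pow(Rational(-64097739, 145), Rational(1, 2)) = Mul(Rational(93, 145), I, Pow(1074595, Rational(1, 2)))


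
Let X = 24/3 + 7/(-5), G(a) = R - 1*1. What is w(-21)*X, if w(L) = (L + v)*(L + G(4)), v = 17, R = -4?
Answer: 3432/5 ≈ 686.40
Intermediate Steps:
G(a) = -5 (G(a) = -4 - 1*1 = -4 - 1 = -5)
X = 33/5 (X = 24*(⅓) + 7*(-⅕) = 8 - 7/5 = 33/5 ≈ 6.6000)
w(L) = (-5 + L)*(17 + L) (w(L) = (L + 17)*(L - 5) = (17 + L)*(-5 + L) = (-5 + L)*(17 + L))
w(-21)*X = (-85 + (-21)² + 12*(-21))*(33/5) = (-85 + 441 - 252)*(33/5) = 104*(33/5) = 3432/5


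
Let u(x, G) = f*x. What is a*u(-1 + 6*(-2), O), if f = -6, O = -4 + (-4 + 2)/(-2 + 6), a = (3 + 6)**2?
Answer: 6318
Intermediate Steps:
a = 81 (a = 9**2 = 81)
O = -9/2 (O = -4 - 2/4 = -4 - 2*1/4 = -4 - 1/2 = -9/2 ≈ -4.5000)
u(x, G) = -6*x
a*u(-1 + 6*(-2), O) = 81*(-6*(-1 + 6*(-2))) = 81*(-6*(-1 - 12)) = 81*(-6*(-13)) = 81*78 = 6318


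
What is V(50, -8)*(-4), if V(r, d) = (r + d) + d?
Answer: -136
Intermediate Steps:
V(r, d) = r + 2*d (V(r, d) = (d + r) + d = r + 2*d)
V(50, -8)*(-4) = (50 + 2*(-8))*(-4) = (50 - 16)*(-4) = 34*(-4) = -136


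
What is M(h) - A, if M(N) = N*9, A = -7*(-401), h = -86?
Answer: -3581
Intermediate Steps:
A = 2807
M(N) = 9*N
M(h) - A = 9*(-86) - 1*2807 = -774 - 2807 = -3581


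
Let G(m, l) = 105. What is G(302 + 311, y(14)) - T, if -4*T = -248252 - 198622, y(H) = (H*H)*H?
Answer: -223227/2 ≈ -1.1161e+5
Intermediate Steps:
y(H) = H³ (y(H) = H²*H = H³)
T = 223437/2 (T = -(-248252 - 198622)/4 = -¼*(-446874) = 223437/2 ≈ 1.1172e+5)
G(302 + 311, y(14)) - T = 105 - 1*223437/2 = 105 - 223437/2 = -223227/2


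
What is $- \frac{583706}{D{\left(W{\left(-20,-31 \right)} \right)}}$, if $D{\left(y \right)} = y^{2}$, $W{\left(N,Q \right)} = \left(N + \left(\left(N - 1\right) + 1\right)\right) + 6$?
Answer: $- \frac{291853}{578} \approx -504.94$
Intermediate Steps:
$W{\left(N,Q \right)} = 6 + 2 N$ ($W{\left(N,Q \right)} = \left(N + \left(\left(-1 + N\right) + 1\right)\right) + 6 = \left(N + N\right) + 6 = 2 N + 6 = 6 + 2 N$)
$- \frac{583706}{D{\left(W{\left(-20,-31 \right)} \right)}} = - \frac{583706}{\left(6 + 2 \left(-20\right)\right)^{2}} = - \frac{583706}{\left(6 - 40\right)^{2}} = - \frac{583706}{\left(-34\right)^{2}} = - \frac{583706}{1156} = \left(-583706\right) \frac{1}{1156} = - \frac{291853}{578}$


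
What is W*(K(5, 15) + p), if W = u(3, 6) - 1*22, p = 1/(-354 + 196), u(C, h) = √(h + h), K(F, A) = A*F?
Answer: -130339/79 + 11849*√3/79 ≈ -1390.1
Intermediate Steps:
u(C, h) = √2*√h (u(C, h) = √(2*h) = √2*√h)
p = -1/158 (p = 1/(-158) = -1/158 ≈ -0.0063291)
W = -22 + 2*√3 (W = √2*√6 - 1*22 = 2*√3 - 22 = -22 + 2*√3 ≈ -18.536)
W*(K(5, 15) + p) = (-22 + 2*√3)*(15*5 - 1/158) = (-22 + 2*√3)*(75 - 1/158) = (-22 + 2*√3)*(11849/158) = -130339/79 + 11849*√3/79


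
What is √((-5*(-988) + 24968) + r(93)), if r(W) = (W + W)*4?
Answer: 2*√7663 ≈ 175.08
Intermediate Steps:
r(W) = 8*W (r(W) = (2*W)*4 = 8*W)
√((-5*(-988) + 24968) + r(93)) = √((-5*(-988) + 24968) + 8*93) = √((4940 + 24968) + 744) = √(29908 + 744) = √30652 = 2*√7663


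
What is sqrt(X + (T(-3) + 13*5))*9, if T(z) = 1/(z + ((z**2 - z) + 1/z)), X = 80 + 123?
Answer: 9*sqrt(181246)/26 ≈ 147.37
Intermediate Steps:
X = 203
T(z) = 1/(1/z + z**2) (T(z) = 1/(z + (1/z + z**2 - z)) = 1/(1/z + z**2))
sqrt(X + (T(-3) + 13*5))*9 = sqrt(203 + (-3/(1 + (-3)**3) + 13*5))*9 = sqrt(203 + (-3/(1 - 27) + 65))*9 = sqrt(203 + (-3/(-26) + 65))*9 = sqrt(203 + (-3*(-1/26) + 65))*9 = sqrt(203 + (3/26 + 65))*9 = sqrt(203 + 1693/26)*9 = sqrt(6971/26)*9 = (sqrt(181246)/26)*9 = 9*sqrt(181246)/26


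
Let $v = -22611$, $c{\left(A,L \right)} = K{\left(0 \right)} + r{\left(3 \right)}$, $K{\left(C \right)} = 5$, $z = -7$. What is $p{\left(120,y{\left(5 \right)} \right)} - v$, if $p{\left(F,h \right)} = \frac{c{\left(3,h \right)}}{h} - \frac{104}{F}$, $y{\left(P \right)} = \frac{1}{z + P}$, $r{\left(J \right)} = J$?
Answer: $\frac{338912}{15} \approx 22594.0$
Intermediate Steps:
$c{\left(A,L \right)} = 8$ ($c{\left(A,L \right)} = 5 + 3 = 8$)
$y{\left(P \right)} = \frac{1}{-7 + P}$
$p{\left(F,h \right)} = - \frac{104}{F} + \frac{8}{h}$ ($p{\left(F,h \right)} = \frac{8}{h} - \frac{104}{F} = - \frac{104}{F} + \frac{8}{h}$)
$p{\left(120,y{\left(5 \right)} \right)} - v = \left(- \frac{104}{120} + \frac{8}{\frac{1}{-7 + 5}}\right) - -22611 = \left(\left(-104\right) \frac{1}{120} + \frac{8}{\frac{1}{-2}}\right) + 22611 = \left(- \frac{13}{15} + \frac{8}{- \frac{1}{2}}\right) + 22611 = \left(- \frac{13}{15} + 8 \left(-2\right)\right) + 22611 = \left(- \frac{13}{15} - 16\right) + 22611 = - \frac{253}{15} + 22611 = \frac{338912}{15}$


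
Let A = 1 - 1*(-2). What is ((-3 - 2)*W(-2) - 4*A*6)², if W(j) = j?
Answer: 3844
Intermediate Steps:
A = 3 (A = 1 + 2 = 3)
((-3 - 2)*W(-2) - 4*A*6)² = ((-3 - 2)*(-2) - 4*3*6)² = (-5*(-2) - 12*6)² = (10 - 72)² = (-62)² = 3844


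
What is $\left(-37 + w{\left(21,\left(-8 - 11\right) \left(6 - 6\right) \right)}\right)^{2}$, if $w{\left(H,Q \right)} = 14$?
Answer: $529$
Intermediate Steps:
$\left(-37 + w{\left(21,\left(-8 - 11\right) \left(6 - 6\right) \right)}\right)^{2} = \left(-37 + 14\right)^{2} = \left(-23\right)^{2} = 529$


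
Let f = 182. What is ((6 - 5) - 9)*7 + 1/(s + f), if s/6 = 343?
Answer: -125439/2240 ≈ -56.000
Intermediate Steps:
s = 2058 (s = 6*343 = 2058)
((6 - 5) - 9)*7 + 1/(s + f) = ((6 - 5) - 9)*7 + 1/(2058 + 182) = (1 - 9)*7 + 1/2240 = -8*7 + 1/2240 = -56 + 1/2240 = -125439/2240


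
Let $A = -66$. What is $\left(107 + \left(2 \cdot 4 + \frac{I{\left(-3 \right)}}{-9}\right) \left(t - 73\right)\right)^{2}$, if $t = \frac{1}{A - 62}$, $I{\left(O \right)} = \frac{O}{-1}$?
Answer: $\frac{3358086601}{16384} \approx 2.0496 \cdot 10^{5}$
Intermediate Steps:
$I{\left(O \right)} = - O$ ($I{\left(O \right)} = O \left(-1\right) = - O$)
$t = - \frac{1}{128}$ ($t = \frac{1}{-66 - 62} = \frac{1}{-128} = - \frac{1}{128} \approx -0.0078125$)
$\left(107 + \left(2 \cdot 4 + \frac{I{\left(-3 \right)}}{-9}\right) \left(t - 73\right)\right)^{2} = \left(107 + \left(2 \cdot 4 + \frac{\left(-1\right) \left(-3\right)}{-9}\right) \left(- \frac{1}{128} - 73\right)\right)^{2} = \left(107 + \left(8 + 3 \left(- \frac{1}{9}\right)\right) \left(- \frac{9345}{128}\right)\right)^{2} = \left(107 + \left(8 - \frac{1}{3}\right) \left(- \frac{9345}{128}\right)\right)^{2} = \left(107 + \frac{23}{3} \left(- \frac{9345}{128}\right)\right)^{2} = \left(107 - \frac{71645}{128}\right)^{2} = \left(- \frac{57949}{128}\right)^{2} = \frac{3358086601}{16384}$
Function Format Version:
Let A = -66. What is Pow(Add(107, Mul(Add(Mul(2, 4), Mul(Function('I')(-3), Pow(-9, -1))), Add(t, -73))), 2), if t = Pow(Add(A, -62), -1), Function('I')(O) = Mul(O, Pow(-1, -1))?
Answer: Rational(3358086601, 16384) ≈ 2.0496e+5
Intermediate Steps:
Function('I')(O) = Mul(-1, O) (Function('I')(O) = Mul(O, -1) = Mul(-1, O))
t = Rational(-1, 128) (t = Pow(Add(-66, -62), -1) = Pow(-128, -1) = Rational(-1, 128) ≈ -0.0078125)
Pow(Add(107, Mul(Add(Mul(2, 4), Mul(Function('I')(-3), Pow(-9, -1))), Add(t, -73))), 2) = Pow(Add(107, Mul(Add(Mul(2, 4), Mul(Mul(-1, -3), Pow(-9, -1))), Add(Rational(-1, 128), -73))), 2) = Pow(Add(107, Mul(Add(8, Mul(3, Rational(-1, 9))), Rational(-9345, 128))), 2) = Pow(Add(107, Mul(Add(8, Rational(-1, 3)), Rational(-9345, 128))), 2) = Pow(Add(107, Mul(Rational(23, 3), Rational(-9345, 128))), 2) = Pow(Add(107, Rational(-71645, 128)), 2) = Pow(Rational(-57949, 128), 2) = Rational(3358086601, 16384)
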